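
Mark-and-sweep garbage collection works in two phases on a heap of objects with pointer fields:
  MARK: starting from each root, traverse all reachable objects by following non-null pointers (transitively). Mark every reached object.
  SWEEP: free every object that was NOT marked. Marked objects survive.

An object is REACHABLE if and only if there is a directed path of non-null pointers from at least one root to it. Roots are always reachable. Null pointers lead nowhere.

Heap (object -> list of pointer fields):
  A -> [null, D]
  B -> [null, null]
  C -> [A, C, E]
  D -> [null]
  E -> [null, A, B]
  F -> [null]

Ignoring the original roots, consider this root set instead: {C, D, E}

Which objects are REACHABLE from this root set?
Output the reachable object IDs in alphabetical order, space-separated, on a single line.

Answer: A B C D E

Derivation:
Roots: C D E
Mark C: refs=A C E, marked=C
Mark D: refs=null, marked=C D
Mark E: refs=null A B, marked=C D E
Mark A: refs=null D, marked=A C D E
Mark B: refs=null null, marked=A B C D E
Unmarked (collected): F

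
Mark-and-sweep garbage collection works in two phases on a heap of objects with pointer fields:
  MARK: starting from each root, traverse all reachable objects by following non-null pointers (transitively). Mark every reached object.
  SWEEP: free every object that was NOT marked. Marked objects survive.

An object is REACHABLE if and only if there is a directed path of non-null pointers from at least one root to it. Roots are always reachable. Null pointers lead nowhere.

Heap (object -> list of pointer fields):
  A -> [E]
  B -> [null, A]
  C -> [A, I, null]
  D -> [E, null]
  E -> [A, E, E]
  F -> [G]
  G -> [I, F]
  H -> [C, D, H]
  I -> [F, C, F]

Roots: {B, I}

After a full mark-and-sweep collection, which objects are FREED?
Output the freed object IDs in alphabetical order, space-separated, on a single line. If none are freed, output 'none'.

Answer: D H

Derivation:
Roots: B I
Mark B: refs=null A, marked=B
Mark I: refs=F C F, marked=B I
Mark A: refs=E, marked=A B I
Mark F: refs=G, marked=A B F I
Mark C: refs=A I null, marked=A B C F I
Mark E: refs=A E E, marked=A B C E F I
Mark G: refs=I F, marked=A B C E F G I
Unmarked (collected): D H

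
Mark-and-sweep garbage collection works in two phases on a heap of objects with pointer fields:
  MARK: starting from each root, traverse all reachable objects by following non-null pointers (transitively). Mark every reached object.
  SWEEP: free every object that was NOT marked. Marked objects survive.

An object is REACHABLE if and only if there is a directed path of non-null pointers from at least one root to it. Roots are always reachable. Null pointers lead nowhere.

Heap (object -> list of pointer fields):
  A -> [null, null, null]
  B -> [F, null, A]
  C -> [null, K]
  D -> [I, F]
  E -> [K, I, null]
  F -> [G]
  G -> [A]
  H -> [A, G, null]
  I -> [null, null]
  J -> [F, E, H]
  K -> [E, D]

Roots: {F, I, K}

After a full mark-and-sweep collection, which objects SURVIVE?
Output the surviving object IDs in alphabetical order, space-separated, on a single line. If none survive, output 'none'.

Roots: F I K
Mark F: refs=G, marked=F
Mark I: refs=null null, marked=F I
Mark K: refs=E D, marked=F I K
Mark G: refs=A, marked=F G I K
Mark E: refs=K I null, marked=E F G I K
Mark D: refs=I F, marked=D E F G I K
Mark A: refs=null null null, marked=A D E F G I K
Unmarked (collected): B C H J

Answer: A D E F G I K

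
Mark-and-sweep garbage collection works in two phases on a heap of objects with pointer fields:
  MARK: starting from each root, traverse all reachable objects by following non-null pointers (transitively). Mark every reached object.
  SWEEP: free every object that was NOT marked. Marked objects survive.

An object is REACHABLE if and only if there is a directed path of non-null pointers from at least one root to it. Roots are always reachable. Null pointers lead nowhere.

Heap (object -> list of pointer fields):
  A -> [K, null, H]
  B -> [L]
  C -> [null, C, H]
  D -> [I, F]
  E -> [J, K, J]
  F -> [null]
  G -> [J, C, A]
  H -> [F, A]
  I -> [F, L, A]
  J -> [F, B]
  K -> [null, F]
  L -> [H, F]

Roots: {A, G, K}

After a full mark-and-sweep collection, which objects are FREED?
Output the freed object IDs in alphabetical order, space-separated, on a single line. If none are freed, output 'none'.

Roots: A G K
Mark A: refs=K null H, marked=A
Mark G: refs=J C A, marked=A G
Mark K: refs=null F, marked=A G K
Mark H: refs=F A, marked=A G H K
Mark J: refs=F B, marked=A G H J K
Mark C: refs=null C H, marked=A C G H J K
Mark F: refs=null, marked=A C F G H J K
Mark B: refs=L, marked=A B C F G H J K
Mark L: refs=H F, marked=A B C F G H J K L
Unmarked (collected): D E I

Answer: D E I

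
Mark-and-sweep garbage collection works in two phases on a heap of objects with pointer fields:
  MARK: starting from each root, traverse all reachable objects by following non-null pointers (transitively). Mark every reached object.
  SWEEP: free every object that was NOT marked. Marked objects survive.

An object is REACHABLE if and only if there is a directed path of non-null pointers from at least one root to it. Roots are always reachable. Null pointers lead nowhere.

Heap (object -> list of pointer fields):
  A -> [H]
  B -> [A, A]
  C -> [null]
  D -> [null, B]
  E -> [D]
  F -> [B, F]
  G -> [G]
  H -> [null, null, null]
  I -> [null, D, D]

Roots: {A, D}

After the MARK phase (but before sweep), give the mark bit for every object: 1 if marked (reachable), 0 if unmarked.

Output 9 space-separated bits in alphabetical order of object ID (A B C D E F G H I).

Roots: A D
Mark A: refs=H, marked=A
Mark D: refs=null B, marked=A D
Mark H: refs=null null null, marked=A D H
Mark B: refs=A A, marked=A B D H
Unmarked (collected): C E F G I

Answer: 1 1 0 1 0 0 0 1 0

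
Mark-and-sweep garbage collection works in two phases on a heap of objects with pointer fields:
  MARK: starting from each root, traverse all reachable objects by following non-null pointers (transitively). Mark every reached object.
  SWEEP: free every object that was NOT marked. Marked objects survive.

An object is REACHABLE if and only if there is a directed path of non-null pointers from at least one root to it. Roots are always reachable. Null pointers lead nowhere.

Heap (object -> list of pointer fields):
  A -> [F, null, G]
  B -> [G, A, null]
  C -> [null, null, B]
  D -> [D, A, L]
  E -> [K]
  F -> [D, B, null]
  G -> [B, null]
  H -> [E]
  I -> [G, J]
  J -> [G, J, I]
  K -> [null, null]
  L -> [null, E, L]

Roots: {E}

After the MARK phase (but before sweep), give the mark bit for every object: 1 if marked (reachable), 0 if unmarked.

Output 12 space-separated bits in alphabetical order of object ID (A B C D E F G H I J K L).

Roots: E
Mark E: refs=K, marked=E
Mark K: refs=null null, marked=E K
Unmarked (collected): A B C D F G H I J L

Answer: 0 0 0 0 1 0 0 0 0 0 1 0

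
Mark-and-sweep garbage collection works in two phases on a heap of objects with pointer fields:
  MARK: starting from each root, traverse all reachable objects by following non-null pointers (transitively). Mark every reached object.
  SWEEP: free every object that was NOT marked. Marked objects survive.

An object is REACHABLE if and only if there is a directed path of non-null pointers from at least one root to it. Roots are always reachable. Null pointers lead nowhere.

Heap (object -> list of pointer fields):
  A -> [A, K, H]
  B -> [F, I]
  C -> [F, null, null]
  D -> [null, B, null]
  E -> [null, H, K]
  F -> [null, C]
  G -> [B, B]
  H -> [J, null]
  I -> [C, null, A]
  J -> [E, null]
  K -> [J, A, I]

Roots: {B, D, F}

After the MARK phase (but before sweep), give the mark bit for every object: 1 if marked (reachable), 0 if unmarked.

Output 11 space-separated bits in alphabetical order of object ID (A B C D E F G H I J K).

Roots: B D F
Mark B: refs=F I, marked=B
Mark D: refs=null B null, marked=B D
Mark F: refs=null C, marked=B D F
Mark I: refs=C null A, marked=B D F I
Mark C: refs=F null null, marked=B C D F I
Mark A: refs=A K H, marked=A B C D F I
Mark K: refs=J A I, marked=A B C D F I K
Mark H: refs=J null, marked=A B C D F H I K
Mark J: refs=E null, marked=A B C D F H I J K
Mark E: refs=null H K, marked=A B C D E F H I J K
Unmarked (collected): G

Answer: 1 1 1 1 1 1 0 1 1 1 1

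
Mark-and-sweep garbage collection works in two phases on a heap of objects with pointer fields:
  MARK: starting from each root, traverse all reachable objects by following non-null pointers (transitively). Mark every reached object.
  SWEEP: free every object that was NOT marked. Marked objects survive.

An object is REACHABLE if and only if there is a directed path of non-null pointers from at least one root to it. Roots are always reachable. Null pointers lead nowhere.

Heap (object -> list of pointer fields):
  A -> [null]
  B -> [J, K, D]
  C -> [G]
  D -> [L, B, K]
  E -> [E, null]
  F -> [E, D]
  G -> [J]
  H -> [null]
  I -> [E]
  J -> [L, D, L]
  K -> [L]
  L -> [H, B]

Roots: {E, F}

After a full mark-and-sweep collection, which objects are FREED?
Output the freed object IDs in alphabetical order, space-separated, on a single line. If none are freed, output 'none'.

Roots: E F
Mark E: refs=E null, marked=E
Mark F: refs=E D, marked=E F
Mark D: refs=L B K, marked=D E F
Mark L: refs=H B, marked=D E F L
Mark B: refs=J K D, marked=B D E F L
Mark K: refs=L, marked=B D E F K L
Mark H: refs=null, marked=B D E F H K L
Mark J: refs=L D L, marked=B D E F H J K L
Unmarked (collected): A C G I

Answer: A C G I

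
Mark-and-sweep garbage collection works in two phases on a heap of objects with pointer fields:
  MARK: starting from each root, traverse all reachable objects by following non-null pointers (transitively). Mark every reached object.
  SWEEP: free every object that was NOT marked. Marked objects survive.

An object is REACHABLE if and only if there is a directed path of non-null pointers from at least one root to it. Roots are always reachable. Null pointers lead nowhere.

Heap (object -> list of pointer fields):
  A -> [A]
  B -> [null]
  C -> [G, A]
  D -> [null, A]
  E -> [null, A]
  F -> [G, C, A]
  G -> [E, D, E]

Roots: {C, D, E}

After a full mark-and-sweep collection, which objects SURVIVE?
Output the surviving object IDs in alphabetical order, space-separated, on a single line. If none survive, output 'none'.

Roots: C D E
Mark C: refs=G A, marked=C
Mark D: refs=null A, marked=C D
Mark E: refs=null A, marked=C D E
Mark G: refs=E D E, marked=C D E G
Mark A: refs=A, marked=A C D E G
Unmarked (collected): B F

Answer: A C D E G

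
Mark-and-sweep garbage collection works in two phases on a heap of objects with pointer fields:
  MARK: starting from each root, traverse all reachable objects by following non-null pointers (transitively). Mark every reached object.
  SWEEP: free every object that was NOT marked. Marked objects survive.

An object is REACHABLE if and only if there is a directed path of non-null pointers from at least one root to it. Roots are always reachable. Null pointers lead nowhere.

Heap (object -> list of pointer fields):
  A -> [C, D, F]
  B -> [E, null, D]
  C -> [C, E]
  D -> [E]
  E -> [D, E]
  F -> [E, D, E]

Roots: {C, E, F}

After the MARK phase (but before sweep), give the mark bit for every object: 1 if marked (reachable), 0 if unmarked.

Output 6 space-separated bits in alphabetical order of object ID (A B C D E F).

Answer: 0 0 1 1 1 1

Derivation:
Roots: C E F
Mark C: refs=C E, marked=C
Mark E: refs=D E, marked=C E
Mark F: refs=E D E, marked=C E F
Mark D: refs=E, marked=C D E F
Unmarked (collected): A B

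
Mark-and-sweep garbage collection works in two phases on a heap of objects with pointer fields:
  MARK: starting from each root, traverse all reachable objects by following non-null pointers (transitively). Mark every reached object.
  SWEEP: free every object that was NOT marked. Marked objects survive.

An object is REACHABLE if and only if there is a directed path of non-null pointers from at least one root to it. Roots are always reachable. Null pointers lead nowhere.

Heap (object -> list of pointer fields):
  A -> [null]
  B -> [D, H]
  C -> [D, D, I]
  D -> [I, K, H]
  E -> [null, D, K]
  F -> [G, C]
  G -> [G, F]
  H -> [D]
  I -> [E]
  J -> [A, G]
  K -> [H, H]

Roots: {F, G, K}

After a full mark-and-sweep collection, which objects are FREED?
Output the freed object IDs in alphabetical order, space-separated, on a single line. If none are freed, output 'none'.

Roots: F G K
Mark F: refs=G C, marked=F
Mark G: refs=G F, marked=F G
Mark K: refs=H H, marked=F G K
Mark C: refs=D D I, marked=C F G K
Mark H: refs=D, marked=C F G H K
Mark D: refs=I K H, marked=C D F G H K
Mark I: refs=E, marked=C D F G H I K
Mark E: refs=null D K, marked=C D E F G H I K
Unmarked (collected): A B J

Answer: A B J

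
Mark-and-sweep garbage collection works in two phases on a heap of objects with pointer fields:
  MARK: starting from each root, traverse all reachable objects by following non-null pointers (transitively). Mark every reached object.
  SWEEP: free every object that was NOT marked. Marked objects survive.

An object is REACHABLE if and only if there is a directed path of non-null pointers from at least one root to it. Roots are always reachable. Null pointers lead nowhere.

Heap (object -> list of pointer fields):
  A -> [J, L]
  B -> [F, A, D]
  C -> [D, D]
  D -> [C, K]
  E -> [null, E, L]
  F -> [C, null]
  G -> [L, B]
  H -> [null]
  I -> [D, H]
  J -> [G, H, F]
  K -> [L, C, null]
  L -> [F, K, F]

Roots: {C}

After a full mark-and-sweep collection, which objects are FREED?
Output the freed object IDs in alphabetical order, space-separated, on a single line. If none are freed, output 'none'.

Answer: A B E G H I J

Derivation:
Roots: C
Mark C: refs=D D, marked=C
Mark D: refs=C K, marked=C D
Mark K: refs=L C null, marked=C D K
Mark L: refs=F K F, marked=C D K L
Mark F: refs=C null, marked=C D F K L
Unmarked (collected): A B E G H I J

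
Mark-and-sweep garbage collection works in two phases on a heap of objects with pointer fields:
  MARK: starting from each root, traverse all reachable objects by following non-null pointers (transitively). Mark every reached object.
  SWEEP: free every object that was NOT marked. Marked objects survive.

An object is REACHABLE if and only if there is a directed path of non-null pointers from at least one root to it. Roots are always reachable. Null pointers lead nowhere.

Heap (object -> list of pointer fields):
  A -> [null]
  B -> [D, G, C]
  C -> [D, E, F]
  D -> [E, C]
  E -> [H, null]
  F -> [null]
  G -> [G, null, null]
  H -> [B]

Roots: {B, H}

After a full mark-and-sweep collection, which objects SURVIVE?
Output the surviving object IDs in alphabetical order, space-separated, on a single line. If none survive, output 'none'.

Answer: B C D E F G H

Derivation:
Roots: B H
Mark B: refs=D G C, marked=B
Mark H: refs=B, marked=B H
Mark D: refs=E C, marked=B D H
Mark G: refs=G null null, marked=B D G H
Mark C: refs=D E F, marked=B C D G H
Mark E: refs=H null, marked=B C D E G H
Mark F: refs=null, marked=B C D E F G H
Unmarked (collected): A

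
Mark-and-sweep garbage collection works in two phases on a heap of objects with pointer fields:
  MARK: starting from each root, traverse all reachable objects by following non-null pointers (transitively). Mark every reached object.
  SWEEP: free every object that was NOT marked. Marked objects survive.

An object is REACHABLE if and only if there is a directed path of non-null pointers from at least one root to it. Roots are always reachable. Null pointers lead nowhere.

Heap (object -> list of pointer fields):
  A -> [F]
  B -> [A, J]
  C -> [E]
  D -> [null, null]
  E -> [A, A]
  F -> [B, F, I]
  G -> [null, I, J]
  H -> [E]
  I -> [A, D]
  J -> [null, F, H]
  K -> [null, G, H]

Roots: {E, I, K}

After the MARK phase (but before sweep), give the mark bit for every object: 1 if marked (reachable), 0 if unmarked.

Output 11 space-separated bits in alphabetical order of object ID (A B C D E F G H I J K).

Roots: E I K
Mark E: refs=A A, marked=E
Mark I: refs=A D, marked=E I
Mark K: refs=null G H, marked=E I K
Mark A: refs=F, marked=A E I K
Mark D: refs=null null, marked=A D E I K
Mark G: refs=null I J, marked=A D E G I K
Mark H: refs=E, marked=A D E G H I K
Mark F: refs=B F I, marked=A D E F G H I K
Mark J: refs=null F H, marked=A D E F G H I J K
Mark B: refs=A J, marked=A B D E F G H I J K
Unmarked (collected): C

Answer: 1 1 0 1 1 1 1 1 1 1 1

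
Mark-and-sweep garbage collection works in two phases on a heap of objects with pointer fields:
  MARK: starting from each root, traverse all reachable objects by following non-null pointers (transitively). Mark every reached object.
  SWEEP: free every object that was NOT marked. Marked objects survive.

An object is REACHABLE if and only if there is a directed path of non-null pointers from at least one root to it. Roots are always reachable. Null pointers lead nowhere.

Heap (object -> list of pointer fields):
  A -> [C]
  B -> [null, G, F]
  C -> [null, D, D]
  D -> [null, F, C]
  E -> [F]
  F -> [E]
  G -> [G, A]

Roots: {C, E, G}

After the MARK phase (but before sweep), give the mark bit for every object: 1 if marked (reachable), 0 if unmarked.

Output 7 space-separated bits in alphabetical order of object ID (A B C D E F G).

Answer: 1 0 1 1 1 1 1

Derivation:
Roots: C E G
Mark C: refs=null D D, marked=C
Mark E: refs=F, marked=C E
Mark G: refs=G A, marked=C E G
Mark D: refs=null F C, marked=C D E G
Mark F: refs=E, marked=C D E F G
Mark A: refs=C, marked=A C D E F G
Unmarked (collected): B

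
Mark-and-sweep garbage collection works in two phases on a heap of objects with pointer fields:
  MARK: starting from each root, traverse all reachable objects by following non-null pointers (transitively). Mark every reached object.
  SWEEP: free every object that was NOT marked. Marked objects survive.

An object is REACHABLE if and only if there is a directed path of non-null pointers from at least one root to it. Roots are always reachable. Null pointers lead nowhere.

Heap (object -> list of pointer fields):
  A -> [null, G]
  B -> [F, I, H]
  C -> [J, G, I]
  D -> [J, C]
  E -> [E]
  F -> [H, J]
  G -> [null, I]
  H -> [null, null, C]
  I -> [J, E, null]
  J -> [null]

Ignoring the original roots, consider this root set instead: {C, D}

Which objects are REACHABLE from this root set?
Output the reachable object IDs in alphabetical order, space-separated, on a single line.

Roots: C D
Mark C: refs=J G I, marked=C
Mark D: refs=J C, marked=C D
Mark J: refs=null, marked=C D J
Mark G: refs=null I, marked=C D G J
Mark I: refs=J E null, marked=C D G I J
Mark E: refs=E, marked=C D E G I J
Unmarked (collected): A B F H

Answer: C D E G I J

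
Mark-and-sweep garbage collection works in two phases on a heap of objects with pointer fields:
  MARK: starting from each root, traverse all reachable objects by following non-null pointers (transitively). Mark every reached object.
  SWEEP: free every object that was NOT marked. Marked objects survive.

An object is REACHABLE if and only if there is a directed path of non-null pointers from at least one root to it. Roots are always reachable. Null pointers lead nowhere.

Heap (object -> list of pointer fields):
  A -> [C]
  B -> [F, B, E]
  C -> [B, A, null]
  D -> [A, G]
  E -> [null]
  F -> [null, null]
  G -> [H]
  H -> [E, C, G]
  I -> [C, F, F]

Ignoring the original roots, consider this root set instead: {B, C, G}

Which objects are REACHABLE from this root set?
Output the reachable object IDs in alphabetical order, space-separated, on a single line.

Roots: B C G
Mark B: refs=F B E, marked=B
Mark C: refs=B A null, marked=B C
Mark G: refs=H, marked=B C G
Mark F: refs=null null, marked=B C F G
Mark E: refs=null, marked=B C E F G
Mark A: refs=C, marked=A B C E F G
Mark H: refs=E C G, marked=A B C E F G H
Unmarked (collected): D I

Answer: A B C E F G H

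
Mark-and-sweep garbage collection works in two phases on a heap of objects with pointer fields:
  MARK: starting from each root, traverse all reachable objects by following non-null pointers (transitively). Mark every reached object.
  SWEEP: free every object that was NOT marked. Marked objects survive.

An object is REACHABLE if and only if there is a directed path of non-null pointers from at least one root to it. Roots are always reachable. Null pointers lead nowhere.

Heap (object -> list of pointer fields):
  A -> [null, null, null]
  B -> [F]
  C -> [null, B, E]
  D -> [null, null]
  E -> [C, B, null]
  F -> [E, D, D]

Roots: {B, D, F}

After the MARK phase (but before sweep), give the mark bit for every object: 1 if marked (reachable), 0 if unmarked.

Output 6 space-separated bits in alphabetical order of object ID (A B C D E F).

Roots: B D F
Mark B: refs=F, marked=B
Mark D: refs=null null, marked=B D
Mark F: refs=E D D, marked=B D F
Mark E: refs=C B null, marked=B D E F
Mark C: refs=null B E, marked=B C D E F
Unmarked (collected): A

Answer: 0 1 1 1 1 1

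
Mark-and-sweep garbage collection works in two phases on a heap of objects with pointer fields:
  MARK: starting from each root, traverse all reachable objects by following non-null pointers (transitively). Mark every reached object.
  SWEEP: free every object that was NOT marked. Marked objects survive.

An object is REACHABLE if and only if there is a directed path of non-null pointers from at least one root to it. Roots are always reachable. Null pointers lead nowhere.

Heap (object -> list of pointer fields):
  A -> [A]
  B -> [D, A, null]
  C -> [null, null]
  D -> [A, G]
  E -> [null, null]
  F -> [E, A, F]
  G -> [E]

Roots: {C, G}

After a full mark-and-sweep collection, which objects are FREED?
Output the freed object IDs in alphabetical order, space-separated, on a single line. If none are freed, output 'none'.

Roots: C G
Mark C: refs=null null, marked=C
Mark G: refs=E, marked=C G
Mark E: refs=null null, marked=C E G
Unmarked (collected): A B D F

Answer: A B D F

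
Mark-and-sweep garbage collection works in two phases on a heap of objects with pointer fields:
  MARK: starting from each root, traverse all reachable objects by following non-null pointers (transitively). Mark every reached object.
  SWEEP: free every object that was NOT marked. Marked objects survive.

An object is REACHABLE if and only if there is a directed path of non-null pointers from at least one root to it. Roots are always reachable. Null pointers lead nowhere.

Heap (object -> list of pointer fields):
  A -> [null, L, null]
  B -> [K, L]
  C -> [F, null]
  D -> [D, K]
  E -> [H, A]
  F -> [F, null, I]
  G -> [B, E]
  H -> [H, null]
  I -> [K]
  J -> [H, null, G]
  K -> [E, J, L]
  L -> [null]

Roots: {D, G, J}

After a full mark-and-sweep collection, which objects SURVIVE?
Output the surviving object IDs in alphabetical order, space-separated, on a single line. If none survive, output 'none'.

Answer: A B D E G H J K L

Derivation:
Roots: D G J
Mark D: refs=D K, marked=D
Mark G: refs=B E, marked=D G
Mark J: refs=H null G, marked=D G J
Mark K: refs=E J L, marked=D G J K
Mark B: refs=K L, marked=B D G J K
Mark E: refs=H A, marked=B D E G J K
Mark H: refs=H null, marked=B D E G H J K
Mark L: refs=null, marked=B D E G H J K L
Mark A: refs=null L null, marked=A B D E G H J K L
Unmarked (collected): C F I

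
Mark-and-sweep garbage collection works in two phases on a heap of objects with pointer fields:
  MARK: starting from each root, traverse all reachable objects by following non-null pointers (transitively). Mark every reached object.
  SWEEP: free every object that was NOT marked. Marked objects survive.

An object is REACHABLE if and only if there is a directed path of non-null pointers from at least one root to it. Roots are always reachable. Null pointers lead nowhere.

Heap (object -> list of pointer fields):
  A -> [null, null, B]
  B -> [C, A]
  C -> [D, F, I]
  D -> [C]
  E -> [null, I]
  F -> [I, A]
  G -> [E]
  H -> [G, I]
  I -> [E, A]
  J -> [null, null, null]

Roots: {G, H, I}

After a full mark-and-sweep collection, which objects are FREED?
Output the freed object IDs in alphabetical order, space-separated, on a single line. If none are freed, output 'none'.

Answer: J

Derivation:
Roots: G H I
Mark G: refs=E, marked=G
Mark H: refs=G I, marked=G H
Mark I: refs=E A, marked=G H I
Mark E: refs=null I, marked=E G H I
Mark A: refs=null null B, marked=A E G H I
Mark B: refs=C A, marked=A B E G H I
Mark C: refs=D F I, marked=A B C E G H I
Mark D: refs=C, marked=A B C D E G H I
Mark F: refs=I A, marked=A B C D E F G H I
Unmarked (collected): J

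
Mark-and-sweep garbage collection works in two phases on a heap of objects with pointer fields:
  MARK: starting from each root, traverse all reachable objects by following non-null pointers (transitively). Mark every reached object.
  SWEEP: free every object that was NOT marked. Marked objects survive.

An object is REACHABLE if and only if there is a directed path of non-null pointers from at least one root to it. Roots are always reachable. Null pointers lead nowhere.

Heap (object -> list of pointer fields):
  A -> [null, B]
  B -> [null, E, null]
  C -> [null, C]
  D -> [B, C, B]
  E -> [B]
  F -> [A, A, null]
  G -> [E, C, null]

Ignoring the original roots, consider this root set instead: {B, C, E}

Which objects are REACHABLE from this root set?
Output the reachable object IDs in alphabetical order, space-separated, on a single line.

Answer: B C E

Derivation:
Roots: B C E
Mark B: refs=null E null, marked=B
Mark C: refs=null C, marked=B C
Mark E: refs=B, marked=B C E
Unmarked (collected): A D F G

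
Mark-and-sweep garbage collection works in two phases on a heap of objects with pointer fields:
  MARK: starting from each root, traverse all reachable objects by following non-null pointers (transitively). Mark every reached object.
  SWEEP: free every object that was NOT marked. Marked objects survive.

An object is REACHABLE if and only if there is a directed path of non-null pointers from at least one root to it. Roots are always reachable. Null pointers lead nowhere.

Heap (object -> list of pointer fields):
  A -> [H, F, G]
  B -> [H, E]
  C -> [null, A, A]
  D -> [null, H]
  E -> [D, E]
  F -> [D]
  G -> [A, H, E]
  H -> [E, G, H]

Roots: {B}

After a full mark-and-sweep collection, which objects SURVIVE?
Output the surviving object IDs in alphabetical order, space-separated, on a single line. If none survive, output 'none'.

Roots: B
Mark B: refs=H E, marked=B
Mark H: refs=E G H, marked=B H
Mark E: refs=D E, marked=B E H
Mark G: refs=A H E, marked=B E G H
Mark D: refs=null H, marked=B D E G H
Mark A: refs=H F G, marked=A B D E G H
Mark F: refs=D, marked=A B D E F G H
Unmarked (collected): C

Answer: A B D E F G H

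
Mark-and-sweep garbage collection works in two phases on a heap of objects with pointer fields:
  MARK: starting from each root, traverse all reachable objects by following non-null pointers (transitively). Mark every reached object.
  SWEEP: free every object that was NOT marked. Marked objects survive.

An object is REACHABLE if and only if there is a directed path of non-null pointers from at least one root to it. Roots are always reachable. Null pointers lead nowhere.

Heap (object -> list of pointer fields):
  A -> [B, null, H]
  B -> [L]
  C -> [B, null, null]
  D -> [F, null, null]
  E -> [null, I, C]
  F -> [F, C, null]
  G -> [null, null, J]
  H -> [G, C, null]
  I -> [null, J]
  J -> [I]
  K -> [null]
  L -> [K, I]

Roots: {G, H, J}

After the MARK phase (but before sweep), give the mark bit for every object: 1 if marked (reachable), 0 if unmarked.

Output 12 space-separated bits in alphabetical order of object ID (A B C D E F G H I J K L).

Answer: 0 1 1 0 0 0 1 1 1 1 1 1

Derivation:
Roots: G H J
Mark G: refs=null null J, marked=G
Mark H: refs=G C null, marked=G H
Mark J: refs=I, marked=G H J
Mark C: refs=B null null, marked=C G H J
Mark I: refs=null J, marked=C G H I J
Mark B: refs=L, marked=B C G H I J
Mark L: refs=K I, marked=B C G H I J L
Mark K: refs=null, marked=B C G H I J K L
Unmarked (collected): A D E F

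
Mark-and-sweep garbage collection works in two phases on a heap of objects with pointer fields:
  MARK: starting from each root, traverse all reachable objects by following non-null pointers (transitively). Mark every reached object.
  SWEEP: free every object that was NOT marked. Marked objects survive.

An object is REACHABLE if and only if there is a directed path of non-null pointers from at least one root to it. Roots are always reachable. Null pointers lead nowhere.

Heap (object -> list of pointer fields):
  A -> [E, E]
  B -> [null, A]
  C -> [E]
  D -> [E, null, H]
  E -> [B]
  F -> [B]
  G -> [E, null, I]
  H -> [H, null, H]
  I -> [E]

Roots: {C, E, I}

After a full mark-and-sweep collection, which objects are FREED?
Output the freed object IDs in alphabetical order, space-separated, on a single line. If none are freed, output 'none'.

Roots: C E I
Mark C: refs=E, marked=C
Mark E: refs=B, marked=C E
Mark I: refs=E, marked=C E I
Mark B: refs=null A, marked=B C E I
Mark A: refs=E E, marked=A B C E I
Unmarked (collected): D F G H

Answer: D F G H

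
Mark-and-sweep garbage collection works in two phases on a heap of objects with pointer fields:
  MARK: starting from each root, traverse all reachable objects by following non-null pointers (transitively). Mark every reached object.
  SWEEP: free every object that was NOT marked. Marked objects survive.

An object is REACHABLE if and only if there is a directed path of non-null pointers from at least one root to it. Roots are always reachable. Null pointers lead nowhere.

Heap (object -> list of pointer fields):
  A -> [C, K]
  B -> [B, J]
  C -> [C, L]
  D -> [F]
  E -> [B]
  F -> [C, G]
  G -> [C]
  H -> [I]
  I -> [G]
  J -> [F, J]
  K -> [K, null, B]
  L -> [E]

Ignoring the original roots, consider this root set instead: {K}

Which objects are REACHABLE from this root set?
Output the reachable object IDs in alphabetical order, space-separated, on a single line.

Answer: B C E F G J K L

Derivation:
Roots: K
Mark K: refs=K null B, marked=K
Mark B: refs=B J, marked=B K
Mark J: refs=F J, marked=B J K
Mark F: refs=C G, marked=B F J K
Mark C: refs=C L, marked=B C F J K
Mark G: refs=C, marked=B C F G J K
Mark L: refs=E, marked=B C F G J K L
Mark E: refs=B, marked=B C E F G J K L
Unmarked (collected): A D H I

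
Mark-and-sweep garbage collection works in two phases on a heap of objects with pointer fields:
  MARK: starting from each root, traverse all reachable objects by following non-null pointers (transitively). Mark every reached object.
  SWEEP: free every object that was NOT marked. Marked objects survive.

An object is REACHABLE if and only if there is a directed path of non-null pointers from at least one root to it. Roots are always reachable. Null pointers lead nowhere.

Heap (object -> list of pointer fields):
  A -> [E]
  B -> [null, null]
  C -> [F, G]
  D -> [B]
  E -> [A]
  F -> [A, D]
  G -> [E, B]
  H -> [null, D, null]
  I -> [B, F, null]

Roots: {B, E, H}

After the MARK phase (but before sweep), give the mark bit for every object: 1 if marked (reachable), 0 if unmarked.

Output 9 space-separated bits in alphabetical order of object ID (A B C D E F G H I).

Answer: 1 1 0 1 1 0 0 1 0

Derivation:
Roots: B E H
Mark B: refs=null null, marked=B
Mark E: refs=A, marked=B E
Mark H: refs=null D null, marked=B E H
Mark A: refs=E, marked=A B E H
Mark D: refs=B, marked=A B D E H
Unmarked (collected): C F G I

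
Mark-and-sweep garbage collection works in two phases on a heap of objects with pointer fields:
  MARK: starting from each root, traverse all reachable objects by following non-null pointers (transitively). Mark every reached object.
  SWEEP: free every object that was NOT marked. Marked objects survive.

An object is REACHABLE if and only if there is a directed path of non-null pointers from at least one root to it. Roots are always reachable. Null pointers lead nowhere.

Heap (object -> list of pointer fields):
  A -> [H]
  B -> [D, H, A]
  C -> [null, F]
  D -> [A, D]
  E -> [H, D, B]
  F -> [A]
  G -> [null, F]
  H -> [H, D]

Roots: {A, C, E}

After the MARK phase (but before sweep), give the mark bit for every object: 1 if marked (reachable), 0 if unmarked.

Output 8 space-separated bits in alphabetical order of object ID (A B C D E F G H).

Answer: 1 1 1 1 1 1 0 1

Derivation:
Roots: A C E
Mark A: refs=H, marked=A
Mark C: refs=null F, marked=A C
Mark E: refs=H D B, marked=A C E
Mark H: refs=H D, marked=A C E H
Mark F: refs=A, marked=A C E F H
Mark D: refs=A D, marked=A C D E F H
Mark B: refs=D H A, marked=A B C D E F H
Unmarked (collected): G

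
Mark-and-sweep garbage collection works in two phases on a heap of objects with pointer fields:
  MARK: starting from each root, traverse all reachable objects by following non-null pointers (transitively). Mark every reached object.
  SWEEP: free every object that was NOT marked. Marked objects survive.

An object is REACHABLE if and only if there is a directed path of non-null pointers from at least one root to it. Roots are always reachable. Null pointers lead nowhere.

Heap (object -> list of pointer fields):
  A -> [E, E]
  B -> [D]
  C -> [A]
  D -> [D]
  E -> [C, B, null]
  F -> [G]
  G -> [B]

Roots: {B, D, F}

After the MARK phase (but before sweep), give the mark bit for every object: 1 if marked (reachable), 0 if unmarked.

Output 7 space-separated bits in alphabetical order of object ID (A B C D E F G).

Roots: B D F
Mark B: refs=D, marked=B
Mark D: refs=D, marked=B D
Mark F: refs=G, marked=B D F
Mark G: refs=B, marked=B D F G
Unmarked (collected): A C E

Answer: 0 1 0 1 0 1 1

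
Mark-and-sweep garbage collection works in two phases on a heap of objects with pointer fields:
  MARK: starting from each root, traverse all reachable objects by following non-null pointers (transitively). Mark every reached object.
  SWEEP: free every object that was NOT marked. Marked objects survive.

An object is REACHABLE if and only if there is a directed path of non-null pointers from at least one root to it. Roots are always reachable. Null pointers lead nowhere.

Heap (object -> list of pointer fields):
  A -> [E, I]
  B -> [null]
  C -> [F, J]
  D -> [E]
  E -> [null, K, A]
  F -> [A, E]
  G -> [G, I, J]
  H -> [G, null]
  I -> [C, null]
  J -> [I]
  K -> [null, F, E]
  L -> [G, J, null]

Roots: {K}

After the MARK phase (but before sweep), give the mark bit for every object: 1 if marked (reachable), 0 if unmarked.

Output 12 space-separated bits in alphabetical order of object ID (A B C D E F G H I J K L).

Roots: K
Mark K: refs=null F E, marked=K
Mark F: refs=A E, marked=F K
Mark E: refs=null K A, marked=E F K
Mark A: refs=E I, marked=A E F K
Mark I: refs=C null, marked=A E F I K
Mark C: refs=F J, marked=A C E F I K
Mark J: refs=I, marked=A C E F I J K
Unmarked (collected): B D G H L

Answer: 1 0 1 0 1 1 0 0 1 1 1 0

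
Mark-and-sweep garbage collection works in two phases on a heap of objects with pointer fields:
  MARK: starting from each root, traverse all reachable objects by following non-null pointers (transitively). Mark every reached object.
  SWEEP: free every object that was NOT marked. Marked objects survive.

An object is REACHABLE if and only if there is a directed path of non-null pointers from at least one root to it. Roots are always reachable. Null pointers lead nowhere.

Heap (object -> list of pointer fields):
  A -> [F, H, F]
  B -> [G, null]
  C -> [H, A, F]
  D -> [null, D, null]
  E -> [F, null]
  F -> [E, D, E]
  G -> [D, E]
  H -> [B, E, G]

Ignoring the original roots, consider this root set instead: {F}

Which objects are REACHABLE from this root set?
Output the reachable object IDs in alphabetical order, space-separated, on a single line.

Answer: D E F

Derivation:
Roots: F
Mark F: refs=E D E, marked=F
Mark E: refs=F null, marked=E F
Mark D: refs=null D null, marked=D E F
Unmarked (collected): A B C G H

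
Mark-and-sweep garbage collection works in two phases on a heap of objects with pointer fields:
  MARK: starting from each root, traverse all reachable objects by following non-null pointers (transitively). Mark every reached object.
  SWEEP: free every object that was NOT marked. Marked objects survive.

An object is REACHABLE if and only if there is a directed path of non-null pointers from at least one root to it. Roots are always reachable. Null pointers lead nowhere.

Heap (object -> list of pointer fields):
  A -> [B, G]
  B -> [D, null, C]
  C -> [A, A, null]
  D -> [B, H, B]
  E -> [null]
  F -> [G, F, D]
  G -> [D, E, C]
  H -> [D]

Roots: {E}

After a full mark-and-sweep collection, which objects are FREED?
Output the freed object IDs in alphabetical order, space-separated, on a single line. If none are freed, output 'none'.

Roots: E
Mark E: refs=null, marked=E
Unmarked (collected): A B C D F G H

Answer: A B C D F G H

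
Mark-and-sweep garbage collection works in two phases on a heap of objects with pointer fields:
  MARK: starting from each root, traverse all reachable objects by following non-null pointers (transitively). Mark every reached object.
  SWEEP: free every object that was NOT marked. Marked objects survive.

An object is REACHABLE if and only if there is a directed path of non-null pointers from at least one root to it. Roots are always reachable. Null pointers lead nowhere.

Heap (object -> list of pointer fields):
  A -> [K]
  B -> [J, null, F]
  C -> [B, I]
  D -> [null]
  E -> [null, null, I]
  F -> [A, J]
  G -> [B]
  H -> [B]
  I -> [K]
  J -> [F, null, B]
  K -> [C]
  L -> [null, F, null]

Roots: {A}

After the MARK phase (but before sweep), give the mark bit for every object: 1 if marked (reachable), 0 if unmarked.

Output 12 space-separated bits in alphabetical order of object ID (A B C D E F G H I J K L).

Answer: 1 1 1 0 0 1 0 0 1 1 1 0

Derivation:
Roots: A
Mark A: refs=K, marked=A
Mark K: refs=C, marked=A K
Mark C: refs=B I, marked=A C K
Mark B: refs=J null F, marked=A B C K
Mark I: refs=K, marked=A B C I K
Mark J: refs=F null B, marked=A B C I J K
Mark F: refs=A J, marked=A B C F I J K
Unmarked (collected): D E G H L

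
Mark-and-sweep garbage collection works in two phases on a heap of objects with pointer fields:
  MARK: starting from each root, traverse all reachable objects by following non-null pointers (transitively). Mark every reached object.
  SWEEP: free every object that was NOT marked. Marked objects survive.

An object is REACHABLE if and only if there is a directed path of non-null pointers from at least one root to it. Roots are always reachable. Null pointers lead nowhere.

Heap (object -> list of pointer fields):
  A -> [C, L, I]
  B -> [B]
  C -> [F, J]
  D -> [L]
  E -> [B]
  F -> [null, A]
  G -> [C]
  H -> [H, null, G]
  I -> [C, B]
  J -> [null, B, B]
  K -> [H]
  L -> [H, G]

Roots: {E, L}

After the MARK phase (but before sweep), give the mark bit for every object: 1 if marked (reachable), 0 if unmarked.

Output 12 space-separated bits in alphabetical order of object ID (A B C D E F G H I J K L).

Roots: E L
Mark E: refs=B, marked=E
Mark L: refs=H G, marked=E L
Mark B: refs=B, marked=B E L
Mark H: refs=H null G, marked=B E H L
Mark G: refs=C, marked=B E G H L
Mark C: refs=F J, marked=B C E G H L
Mark F: refs=null A, marked=B C E F G H L
Mark J: refs=null B B, marked=B C E F G H J L
Mark A: refs=C L I, marked=A B C E F G H J L
Mark I: refs=C B, marked=A B C E F G H I J L
Unmarked (collected): D K

Answer: 1 1 1 0 1 1 1 1 1 1 0 1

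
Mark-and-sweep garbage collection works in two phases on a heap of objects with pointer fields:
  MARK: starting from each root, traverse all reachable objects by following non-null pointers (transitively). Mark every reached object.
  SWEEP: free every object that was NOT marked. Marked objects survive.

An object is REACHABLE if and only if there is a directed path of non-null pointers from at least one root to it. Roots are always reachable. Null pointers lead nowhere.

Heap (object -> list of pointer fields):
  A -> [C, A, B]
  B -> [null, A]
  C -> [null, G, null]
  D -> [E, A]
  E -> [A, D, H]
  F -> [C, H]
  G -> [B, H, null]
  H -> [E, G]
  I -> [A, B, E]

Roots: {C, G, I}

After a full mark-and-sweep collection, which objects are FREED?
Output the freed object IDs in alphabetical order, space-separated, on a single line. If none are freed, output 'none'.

Answer: F

Derivation:
Roots: C G I
Mark C: refs=null G null, marked=C
Mark G: refs=B H null, marked=C G
Mark I: refs=A B E, marked=C G I
Mark B: refs=null A, marked=B C G I
Mark H: refs=E G, marked=B C G H I
Mark A: refs=C A B, marked=A B C G H I
Mark E: refs=A D H, marked=A B C E G H I
Mark D: refs=E A, marked=A B C D E G H I
Unmarked (collected): F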